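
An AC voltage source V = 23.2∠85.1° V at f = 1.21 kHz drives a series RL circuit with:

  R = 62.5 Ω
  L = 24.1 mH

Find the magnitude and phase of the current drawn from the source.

Step 1 — Angular frequency: ω = 2π·f = 2π·1210 = 7603 rad/s.
Step 2 — Component impedances:
  R: Z = R = 62.5 Ω
  L: Z = jωL = j·7603·0.0241 = 0 + j183.2 Ω
Step 3 — Series combination: Z_total = R + L = 62.5 + j183.2 Ω = 193.6∠71.2° Ω.
Step 4 — Source phasor: V = 23.2∠85.1° V = 1.982 + j23.12 V.
Step 5 — Ohm's law: I = V / Z_total = (1.982 + j23.12) / (62.5 + j183.2) = 0.1163 + j0.02886 A.
Step 6 — Convert to polar: |I| = 0.1198 A, ∠I = 13.9°.

I = 0.1198∠13.9° A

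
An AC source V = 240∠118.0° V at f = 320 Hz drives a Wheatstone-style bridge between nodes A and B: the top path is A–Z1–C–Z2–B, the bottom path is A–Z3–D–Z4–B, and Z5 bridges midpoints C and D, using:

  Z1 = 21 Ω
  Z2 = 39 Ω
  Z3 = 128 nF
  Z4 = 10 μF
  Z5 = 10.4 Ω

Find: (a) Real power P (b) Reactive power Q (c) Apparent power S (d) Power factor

Step 1 — Angular frequency: ω = 2π·f = 2π·320 = 2011 rad/s.
Step 2 — Component impedances:
  Z1: Z = R = 21 Ω
  Z2: Z = R = 39 Ω
  Z3: Z = 1/(jωC) = -j/(ω·C) = 0 - j3886 Ω
  Z4: Z = 1/(jωC) = -j/(ω·C) = 0 - j49.74 Ω
  Z5: Z = R = 10.4 Ω
Step 3 — Bridge requires nodal analysis (the Z5 bridge couples midpoints C and D, so the two paths cannot be reduced to a simple series/parallel combination). Setting node B to ground and injecting 1 A at node A, the 3-node admittance system at A, C, D solves to V_A = Z_AB = 44.76 - j15.55 Ω = 47.39∠-19.2° Ω.
Step 4 — Source phasor: V = 240∠118.0° V = -112.7 + j211.9 V.
Step 5 — Current: I = V / Z = -3.714 + j3.444 A = 5.065∠137.2° A.
Step 6 — Complex power: S = V·I* = 1148 - j398.9 VA.
Step 7 — Real power: P = Re(S) = 1148 W.
Step 8 — Reactive power: Q = Im(S) = -398.9 VAR.
Step 9 — Apparent power: |S| = 1216 VA.
Step 10 — Power factor: PF = P/|S| = 0.9446 (leading).

(a) P = 1148 W  (b) Q = -398.9 VAR  (c) S = 1216 VA  (d) PF = 0.9446 (leading)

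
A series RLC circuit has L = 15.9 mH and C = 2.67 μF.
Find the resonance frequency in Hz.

Step 1 — Resonance condition Im(Z)=0 gives ω₀ = 1/√(LC).
Step 2 — ω₀ = 1/√(0.0159·2.67e-06) = 4853 rad/s.
Step 3 — f₀ = ω₀/(2π) = 772.4 Hz.

f₀ = 772.4 Hz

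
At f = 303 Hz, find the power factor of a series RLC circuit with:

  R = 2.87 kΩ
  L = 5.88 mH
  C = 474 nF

Step 1 — Angular frequency: ω = 2π·f = 2π·303 = 1904 rad/s.
Step 2 — Component impedances:
  R: Z = R = 2870 Ω
  L: Z = jωL = j·1904·0.00588 = 0 + j11.19 Ω
  C: Z = 1/(jωC) = -j/(ω·C) = 0 - j1108 Ω
Step 3 — Series combination: Z_total = R + L + C = 2870 - j1097 Ω = 3072∠-20.9° Ω.
Step 4 — Power factor: PF = cos(φ) = Re(Z)/|Z| = 2870/3072.5 = 0.9341.
Step 5 — Type: Im(Z) = -1097 ⇒ leading (phase φ = -20.9°).

PF = 0.9341 (leading, φ = -20.9°)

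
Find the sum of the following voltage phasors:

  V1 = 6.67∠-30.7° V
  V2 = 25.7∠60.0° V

Step 1 — Convert each phasor to rectangular form:
  V1 = 6.67·(cos(-30.7°) + j·sin(-30.7°)) = 5.735 - j3.405 V
  V2 = 25.7·(cos(60.0°) + j·sin(60.0°)) = 12.85 + j22.26 V
Step 2 — Sum components: V_total = 18.59 + j18.85 V.
Step 3 — Convert to polar: |V_total| = 26.47 V, ∠V_total = 45.4°.

V_total = 26.47∠45.4° V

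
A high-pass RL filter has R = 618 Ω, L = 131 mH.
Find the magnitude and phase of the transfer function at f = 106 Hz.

Step 1 — Angular frequency: ω = 2π·106 = 666 rad/s.
Step 2 — Transfer function: H(jω) = jωL/(R + jωL).
Step 3 — Numerator jωL = j·87.25; denominator R + jωL = 618 + j87.25.
Step 4 — H = 0.01954 + j0.1384.
Step 5 — Magnitude: |H| = 0.1398 (-17.1 dB); phase: φ = 82.0°.

|H| = 0.1398 (-17.1 dB), φ = 82.0°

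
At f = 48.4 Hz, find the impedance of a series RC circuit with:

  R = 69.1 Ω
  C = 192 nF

Step 1 — Angular frequency: ω = 2π·f = 2π·48.4 = 304.1 rad/s.
Step 2 — Component impedances:
  R: Z = R = 69.1 Ω
  C: Z = 1/(jωC) = -j/(ω·C) = 0 - j1.713e+04 Ω
Step 3 — Series combination: Z_total = R + C = 69.1 - j1.713e+04 Ω = 1.713e+04∠-89.8° Ω.

Z = 69.1 - j1.713e+04 Ω = 1.713e+04∠-89.8° Ω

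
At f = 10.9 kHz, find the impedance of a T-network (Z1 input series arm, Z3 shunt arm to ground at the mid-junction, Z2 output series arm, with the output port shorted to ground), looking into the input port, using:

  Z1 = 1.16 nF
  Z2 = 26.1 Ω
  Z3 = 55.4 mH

Step 1 — Angular frequency: ω = 2π·f = 2π·1.09e+04 = 6.849e+04 rad/s.
Step 2 — Component impedances:
  Z1: Z = 1/(jωC) = -j/(ω·C) = 0 - j1.259e+04 Ω
  Z2: Z = R = 26.1 Ω
  Z3: Z = jωL = j·6.849e+04·0.0554 = 0 + j3794 Ω
Step 3 — With the output port shorted to ground, the output series arm Z2 runs from the junction to ground; the shunt arm Z3 also runs from the junction to ground. They appear in parallel: Z3 || Z2 = 26.1 + j0.1795 Ω.
Step 4 — Series with input arm Z1: Z_in = Z1 + (Z3 || Z2) = 26.1 - j1.259e+04 Ω = 1.259e+04∠-89.9° Ω.

Z = 26.1 - j1.259e+04 Ω = 1.259e+04∠-89.9° Ω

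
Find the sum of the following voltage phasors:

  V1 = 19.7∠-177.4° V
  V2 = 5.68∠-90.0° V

Step 1 — Convert each phasor to rectangular form:
  V1 = 19.7·(cos(-177.4°) + j·sin(-177.4°)) = -19.68 - j0.8937 V
  V2 = 5.68·(cos(-90.0°) + j·sin(-90.0°)) = 0 - j5.68 V
Step 2 — Sum components: V_total = -19.68 - j6.574 V.
Step 3 — Convert to polar: |V_total| = 20.75 V, ∠V_total = -161.5°.

V_total = 20.75∠-161.5° V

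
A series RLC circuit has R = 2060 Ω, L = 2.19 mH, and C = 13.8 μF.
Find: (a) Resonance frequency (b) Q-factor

Step 1 — Resonance condition Im(Z)=0 gives ω₀ = 1/√(LC).
Step 2 — ω₀ = 1/√(0.00219·1.38e-05) = 5752 rad/s.
Step 3 — f₀ = ω₀/(2π) = 915.5 Hz.
Step 4 — Series Q: Q = ω₀L/R = 5752·0.00219/2060 = 0.006115.

(a) f₀ = 915.5 Hz  (b) Q = 0.006115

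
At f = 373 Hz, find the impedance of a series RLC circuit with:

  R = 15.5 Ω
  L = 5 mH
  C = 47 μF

Step 1 — Angular frequency: ω = 2π·f = 2π·373 = 2344 rad/s.
Step 2 — Component impedances:
  R: Z = R = 15.5 Ω
  L: Z = jωL = j·2344·0.005 = 0 + j11.72 Ω
  C: Z = 1/(jωC) = -j/(ω·C) = 0 - j9.078 Ω
Step 3 — Series combination: Z_total = R + L + C = 15.5 + j2.64 Ω = 15.72∠9.7° Ω.

Z = 15.5 + j2.64 Ω = 15.72∠9.7° Ω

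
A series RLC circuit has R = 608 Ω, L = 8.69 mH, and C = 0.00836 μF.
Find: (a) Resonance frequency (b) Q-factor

Step 1 — Resonance condition Im(Z)=0 gives ω₀ = 1/√(LC).
Step 2 — ω₀ = 1/√(0.00869·8.36e-09) = 1.173e+05 rad/s.
Step 3 — f₀ = ω₀/(2π) = 1.867e+04 Hz.
Step 4 — Series Q: Q = ω₀L/R = 1.173e+05·0.00869/608 = 1.677.

(a) f₀ = 1.867e+04 Hz  (b) Q = 1.677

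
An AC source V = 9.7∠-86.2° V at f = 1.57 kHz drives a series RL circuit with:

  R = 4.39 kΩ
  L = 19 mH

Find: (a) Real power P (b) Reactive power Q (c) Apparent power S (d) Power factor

Step 1 — Angular frequency: ω = 2π·f = 2π·1570 = 9865 rad/s.
Step 2 — Component impedances:
  R: Z = R = 4390 Ω
  L: Z = jωL = j·9865·0.019 = 0 + j187.4 Ω
Step 3 — Series combination: Z_total = R + L = 4390 + j187.4 Ω = 4394∠2.4° Ω.
Step 4 — Source phasor: V = 9.7∠-86.2° V = 0.6429 - j9.679 V.
Step 5 — Current: I = V / Z = 5.221e-05 - j0.002207 A = 0.002208∠-88.6° A.
Step 6 — Complex power: S = V·I* = 0.02139 + j0.0009134 VA.
Step 7 — Real power: P = Re(S) = 0.02139 W.
Step 8 — Reactive power: Q = Im(S) = 0.0009134 VAR.
Step 9 — Apparent power: |S| = 0.02141 VA.
Step 10 — Power factor: PF = P/|S| = 0.9991 (lagging).

(a) P = 0.02139 W  (b) Q = 0.0009134 VAR  (c) S = 0.02141 VA  (d) PF = 0.9991 (lagging)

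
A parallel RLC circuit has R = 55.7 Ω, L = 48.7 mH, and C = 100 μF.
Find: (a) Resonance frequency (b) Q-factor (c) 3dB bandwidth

Step 1 — Resonance: ω₀ = 1/√(LC) = 1/√(0.0487·0.0001) = 453.1 rad/s.
Step 2 — f₀ = ω₀/(2π) = 72.12 Hz.
Step 3 — Parallel Q: Q = R/(ω₀L) = 55.7/(453.1·0.0487) = 2.524.
Step 4 — Bandwidth: Δω = ω₀/Q = 179.5 rad/s; BW = Δω/(2π) = 28.57 Hz.

(a) f₀ = 72.12 Hz  (b) Q = 2.524  (c) BW = 28.57 Hz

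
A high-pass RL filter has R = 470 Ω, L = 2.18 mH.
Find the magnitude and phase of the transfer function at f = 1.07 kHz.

Step 1 — Angular frequency: ω = 2π·1070 = 6723 rad/s.
Step 2 — Transfer function: H(jω) = jωL/(R + jωL).
Step 3 — Numerator jωL = j·14.66; denominator R + jωL = 470 + j14.66.
Step 4 — H = 0.0009715 + j0.03115.
Step 5 — Magnitude: |H| = 0.03117 (-30.1 dB); phase: φ = 88.2°.

|H| = 0.03117 (-30.1 dB), φ = 88.2°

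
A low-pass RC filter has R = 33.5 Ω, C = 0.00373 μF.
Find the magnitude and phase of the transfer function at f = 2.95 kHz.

Step 1 — Angular frequency: ω = 2π·2950 = 1.854e+04 rad/s.
Step 2 — Transfer function: H(jω) = 1/(1 + jωRC).
Step 3 — Denominator: 1 + jωRC = 1 + j·1.854e+04·33.5·3.73e-09 = 1 + j0.002316.
Step 4 — H = 1 - j0.002316.
Step 5 — Magnitude: |H| = 1 (-0.0 dB); phase: φ = -0.1°.

|H| = 1 (-0.0 dB), φ = -0.1°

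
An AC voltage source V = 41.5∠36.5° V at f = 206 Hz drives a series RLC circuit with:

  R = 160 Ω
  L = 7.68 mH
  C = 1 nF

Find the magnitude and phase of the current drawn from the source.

Step 1 — Angular frequency: ω = 2π·f = 2π·206 = 1294 rad/s.
Step 2 — Component impedances:
  R: Z = R = 160 Ω
  L: Z = jωL = j·1294·0.00768 = 0 + j9.941 Ω
  C: Z = 1/(jωC) = -j/(ω·C) = 0 - j7.726e+05 Ω
Step 3 — Series combination: Z_total = R + L + C = 160 - j7.726e+05 Ω = 7.726e+05∠-90.0° Ω.
Step 4 — Source phasor: V = 41.5∠36.5° V = 33.36 + j24.69 V.
Step 5 — Ohm's law: I = V / Z_total = (33.36 + j24.69) / (160 - j7.726e+05) = -3.194e-05 + j4.319e-05 A.
Step 6 — Convert to polar: |I| = 5.372e-05 A, ∠I = 126.5°.

I = 5.372e-05∠126.5° A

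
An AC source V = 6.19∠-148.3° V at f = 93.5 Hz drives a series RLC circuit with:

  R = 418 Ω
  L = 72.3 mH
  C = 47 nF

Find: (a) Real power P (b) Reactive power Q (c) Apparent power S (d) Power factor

Step 1 — Angular frequency: ω = 2π·f = 2π·93.5 = 587.5 rad/s.
Step 2 — Component impedances:
  R: Z = R = 418 Ω
  L: Z = jωL = j·587.5·0.0723 = 0 + j42.47 Ω
  C: Z = 1/(jωC) = -j/(ω·C) = 0 - j3.622e+04 Ω
Step 3 — Series combination: Z_total = R + L + C = 418 - j3.617e+04 Ω = 3.618e+04∠-89.3° Ω.
Step 4 — Source phasor: V = 6.19∠-148.3° V = -5.267 - j3.253 V.
Step 5 — Current: I = V / Z = 8.822e-05 - j0.0001466 A = 0.0001711∠-59.0° A.
Step 6 — Complex power: S = V·I* = 1.224e-05 - j0.001059 VA.
Step 7 — Real power: P = Re(S) = 1.224e-05 W.
Step 8 — Reactive power: Q = Im(S) = -0.001059 VAR.
Step 9 — Apparent power: |S| = 0.001059 VA.
Step 10 — Power factor: PF = P/|S| = 0.01155 (leading).

(a) P = 1.224e-05 W  (b) Q = -0.001059 VAR  (c) S = 0.001059 VA  (d) PF = 0.01155 (leading)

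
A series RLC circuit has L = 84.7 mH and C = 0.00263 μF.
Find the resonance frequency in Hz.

Step 1 — Resonance condition Im(Z)=0 gives ω₀ = 1/√(LC).
Step 2 — ω₀ = 1/√(0.0847·2.63e-09) = 6.7e+04 rad/s.
Step 3 — f₀ = ω₀/(2π) = 1.066e+04 Hz.

f₀ = 1.066e+04 Hz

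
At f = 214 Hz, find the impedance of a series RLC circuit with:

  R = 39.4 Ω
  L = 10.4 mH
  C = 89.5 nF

Step 1 — Angular frequency: ω = 2π·f = 2π·214 = 1345 rad/s.
Step 2 — Component impedances:
  R: Z = R = 39.4 Ω
  L: Z = jωL = j·1345·0.0104 = 0 + j13.98 Ω
  C: Z = 1/(jωC) = -j/(ω·C) = 0 - j8310 Ω
Step 3 — Series combination: Z_total = R + L + C = 39.4 - j8296 Ω = 8296∠-89.7° Ω.

Z = 39.4 - j8296 Ω = 8296∠-89.7° Ω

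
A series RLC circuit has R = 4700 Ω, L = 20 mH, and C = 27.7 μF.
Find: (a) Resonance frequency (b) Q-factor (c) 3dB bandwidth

Step 1 — Resonance condition Im(Z)=0 gives ω₀ = 1/√(LC).
Step 2 — ω₀ = 1/√(0.02·2.77e-05) = 1344 rad/s.
Step 3 — f₀ = ω₀/(2π) = 213.8 Hz.
Step 4 — Series Q: Q = ω₀L/R = 1344·0.02/4700 = 0.005717.
Step 5 — 3dB bandwidth: Δω = ω₀/Q = 2.35e+05 rad/s; BW = Δω/(2π) = 3.74e+04 Hz.

(a) f₀ = 213.8 Hz  (b) Q = 0.005717  (c) BW = 3.74e+04 Hz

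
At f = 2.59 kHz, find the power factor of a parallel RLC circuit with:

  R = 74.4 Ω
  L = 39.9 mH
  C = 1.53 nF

Step 1 — Angular frequency: ω = 2π·f = 2π·2590 = 1.627e+04 rad/s.
Step 2 — Component impedances:
  R: Z = R = 74.4 Ω
  L: Z = jωL = j·1.627e+04·0.0399 = 0 + j649.3 Ω
  C: Z = 1/(jωC) = -j/(ω·C) = 0 - j4.016e+04 Ω
Step 3 — Parallel combination: 1/Z_total = 1/R + 1/L + 1/C; Z_total = 73.47 + j8.282 Ω = 73.93∠6.4° Ω.
Step 4 — Power factor: PF = cos(φ) = Re(Z)/|Z| = 73.466/73.932 = 0.9937.
Step 5 — Type: Im(Z) = 8.282 ⇒ lagging (phase φ = 6.4°).

PF = 0.9937 (lagging, φ = 6.4°)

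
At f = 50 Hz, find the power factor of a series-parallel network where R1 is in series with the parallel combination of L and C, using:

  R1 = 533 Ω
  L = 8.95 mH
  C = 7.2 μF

Step 1 — Angular frequency: ω = 2π·f = 2π·50 = 314.2 rad/s.
Step 2 — Component impedances:
  R1: Z = R = 533 Ω
  L: Z = jωL = j·314.2·0.00895 = 0 + j2.812 Ω
  C: Z = 1/(jωC) = -j/(ω·C) = 0 - j442.1 Ω
Step 3 — Parallel branch: L || C = 1/(1/L + 1/C) = 0 + j2.83 Ω.
Step 4 — Series with R1: Z_total = R1 + (L || C) = 533 + j2.83 Ω = 533∠0.3° Ω.
Step 5 — Power factor: PF = cos(φ) = Re(Z)/|Z| = 533/533 = 1.
Step 6 — Type: Im(Z) = 2.83 ⇒ lagging (phase φ = 0.3°).

PF = 1 (lagging, φ = 0.3°)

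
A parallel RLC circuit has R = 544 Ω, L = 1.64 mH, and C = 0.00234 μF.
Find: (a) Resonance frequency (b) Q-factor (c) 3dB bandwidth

Step 1 — Resonance: ω₀ = 1/√(LC) = 1/√(0.00164·2.34e-09) = 5.105e+05 rad/s.
Step 2 — f₀ = ω₀/(2π) = 8.124e+04 Hz.
Step 3 — Parallel Q: Q = R/(ω₀L) = 544/(5.105e+05·0.00164) = 0.6498.
Step 4 — Bandwidth: Δω = ω₀/Q = 7.856e+05 rad/s; BW = Δω/(2π) = 1.25e+05 Hz.

(a) f₀ = 8.124e+04 Hz  (b) Q = 0.6498  (c) BW = 1.25e+05 Hz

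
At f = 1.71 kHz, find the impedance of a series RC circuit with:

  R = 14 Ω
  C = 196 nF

Step 1 — Angular frequency: ω = 2π·f = 2π·1710 = 1.074e+04 rad/s.
Step 2 — Component impedances:
  R: Z = R = 14 Ω
  C: Z = 1/(jωC) = -j/(ω·C) = 0 - j474.9 Ω
Step 3 — Series combination: Z_total = R + C = 14 - j474.9 Ω = 475.1∠-88.3° Ω.

Z = 14 - j474.9 Ω = 475.1∠-88.3° Ω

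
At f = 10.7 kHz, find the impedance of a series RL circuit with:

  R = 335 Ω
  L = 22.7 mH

Step 1 — Angular frequency: ω = 2π·f = 2π·1.07e+04 = 6.723e+04 rad/s.
Step 2 — Component impedances:
  R: Z = R = 335 Ω
  L: Z = jωL = j·6.723e+04·0.0227 = 0 + j1526 Ω
Step 3 — Series combination: Z_total = R + L = 335 + j1526 Ω = 1562∠77.6° Ω.

Z = 335 + j1526 Ω = 1562∠77.6° Ω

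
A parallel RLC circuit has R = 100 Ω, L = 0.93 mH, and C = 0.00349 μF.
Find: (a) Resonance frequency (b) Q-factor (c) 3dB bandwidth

Step 1 — Resonance: ω₀ = 1/√(LC) = 1/√(0.00093·3.49e-09) = 5.551e+05 rad/s.
Step 2 — f₀ = ω₀/(2π) = 8.834e+04 Hz.
Step 3 — Parallel Q: Q = R/(ω₀L) = 100/(5.551e+05·0.00093) = 0.1937.
Step 4 — Bandwidth: Δω = ω₀/Q = 2.865e+06 rad/s; BW = Δω/(2π) = 4.56e+05 Hz.

(a) f₀ = 8.834e+04 Hz  (b) Q = 0.1937  (c) BW = 4.56e+05 Hz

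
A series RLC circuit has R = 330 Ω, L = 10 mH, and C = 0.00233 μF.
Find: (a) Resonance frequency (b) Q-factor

Step 1 — Resonance condition Im(Z)=0 gives ω₀ = 1/√(LC).
Step 2 — ω₀ = 1/√(0.01·2.33e-09) = 2.072e+05 rad/s.
Step 3 — f₀ = ω₀/(2π) = 3.297e+04 Hz.
Step 4 — Series Q: Q = ω₀L/R = 2.072e+05·0.01/330 = 6.278.

(a) f₀ = 3.297e+04 Hz  (b) Q = 6.278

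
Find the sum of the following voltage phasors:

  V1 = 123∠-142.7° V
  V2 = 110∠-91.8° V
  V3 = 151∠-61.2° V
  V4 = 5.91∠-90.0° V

Step 1 — Convert each phasor to rectangular form:
  V1 = 123·(cos(-142.7°) + j·sin(-142.7°)) = -97.84 - j74.54 V
  V2 = 110·(cos(-91.8°) + j·sin(-91.8°)) = -3.455 - j109.9 V
  V3 = 151·(cos(-61.2°) + j·sin(-61.2°)) = 72.74 - j132.3 V
  V4 = 5.91·(cos(-90.0°) + j·sin(-90.0°)) = 0 - j5.91 V
Step 2 — Sum components: V_total = -28.55 - j322.7 V.
Step 3 — Convert to polar: |V_total| = 324 V, ∠V_total = -95.1°.

V_total = 324∠-95.1° V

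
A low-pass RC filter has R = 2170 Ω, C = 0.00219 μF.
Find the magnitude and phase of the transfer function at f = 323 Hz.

Step 1 — Angular frequency: ω = 2π·323 = 2029 rad/s.
Step 2 — Transfer function: H(jω) = 1/(1 + jωRC).
Step 3 — Denominator: 1 + jωRC = 1 + j·2029·2170·2.19e-09 = 1 + j0.009645.
Step 4 — H = 0.9999 - j0.009644.
Step 5 — Magnitude: |H| = 1 (-0.0 dB); phase: φ = -0.6°.

|H| = 1 (-0.0 dB), φ = -0.6°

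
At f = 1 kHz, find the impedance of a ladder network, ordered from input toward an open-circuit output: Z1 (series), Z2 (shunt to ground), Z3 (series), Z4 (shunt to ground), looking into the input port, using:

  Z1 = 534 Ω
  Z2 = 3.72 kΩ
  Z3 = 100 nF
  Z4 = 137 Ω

Step 1 — Angular frequency: ω = 2π·f = 2π·1000 = 6283 rad/s.
Step 2 — Component impedances:
  Z1: Z = R = 534 Ω
  Z2: Z = R = 3720 Ω
  Z3: Z = 1/(jωC) = -j/(ω·C) = 0 - j1592 Ω
  Z4: Z = R = 137 Ω
Step 3 — Ladder network (open output): work backward from the far end, alternating series and parallel combinations. Z_in = 1188 - j1265 Ω = 1736∠-46.8° Ω.

Z = 1188 - j1265 Ω = 1736∠-46.8° Ω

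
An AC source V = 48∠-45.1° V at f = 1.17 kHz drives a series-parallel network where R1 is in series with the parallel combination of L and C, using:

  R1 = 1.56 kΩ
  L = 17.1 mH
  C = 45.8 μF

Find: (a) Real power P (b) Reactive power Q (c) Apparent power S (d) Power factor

Step 1 — Angular frequency: ω = 2π·f = 2π·1170 = 7351 rad/s.
Step 2 — Component impedances:
  R1: Z = R = 1560 Ω
  L: Z = jωL = j·7351·0.0171 = 0 + j125.7 Ω
  C: Z = 1/(jωC) = -j/(ω·C) = 0 - j2.97 Ω
Step 3 — Parallel branch: L || C = 1/(1/L + 1/C) = 0 - j3.042 Ω.
Step 4 — Series with R1: Z_total = R1 + (L || C) = 1560 - j3.042 Ω = 1560∠-0.1° Ω.
Step 5 — Source phasor: V = 48∠-45.1° V = 33.88 - j34 V.
Step 6 — Current: I = V / Z = 0.02176 - j0.02175 A = 0.03077∠-45.0° A.
Step 7 — Complex power: S = V·I* = 1.477 - j0.00288 VA.
Step 8 — Real power: P = Re(S) = 1.477 W.
Step 9 — Reactive power: Q = Im(S) = -0.00288 VAR.
Step 10 — Apparent power: |S| = 1.477 VA.
Step 11 — Power factor: PF = P/|S| = 1 (leading).

(a) P = 1.477 W  (b) Q = -0.00288 VAR  (c) S = 1.477 VA  (d) PF = 1 (leading)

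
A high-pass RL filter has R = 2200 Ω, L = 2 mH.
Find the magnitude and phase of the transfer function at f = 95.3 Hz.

Step 1 — Angular frequency: ω = 2π·95.3 = 598.8 rad/s.
Step 2 — Transfer function: H(jω) = jωL/(R + jωL).
Step 3 — Numerator jωL = j·1.198; denominator R + jωL = 2200 + j1.198.
Step 4 — H = 2.963e-07 + j0.0005444.
Step 5 — Magnitude: |H| = 0.0005444 (-65.3 dB); phase: φ = 90.0°.

|H| = 0.0005444 (-65.3 dB), φ = 90.0°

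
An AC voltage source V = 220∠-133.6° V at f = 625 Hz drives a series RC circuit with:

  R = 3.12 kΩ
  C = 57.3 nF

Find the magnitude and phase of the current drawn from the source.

Step 1 — Angular frequency: ω = 2π·f = 2π·625 = 3927 rad/s.
Step 2 — Component impedances:
  R: Z = R = 3120 Ω
  C: Z = 1/(jωC) = -j/(ω·C) = 0 - j4444 Ω
Step 3 — Series combination: Z_total = R + C = 3120 - j4444 Ω = 5430∠-54.9° Ω.
Step 4 — Source phasor: V = 220∠-133.6° V = -151.7 - j159.3 V.
Step 5 — Ohm's law: I = V / Z_total = (-151.7 - j159.3) / (3120 - j4444) = 0.007959 - j0.03973 A.
Step 6 — Convert to polar: |I| = 0.04052 A, ∠I = -78.7°.

I = 0.04052∠-78.7° A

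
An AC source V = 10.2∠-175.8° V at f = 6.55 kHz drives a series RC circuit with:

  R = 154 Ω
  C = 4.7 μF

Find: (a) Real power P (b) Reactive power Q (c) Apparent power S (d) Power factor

Step 1 — Angular frequency: ω = 2π·f = 2π·6550 = 4.115e+04 rad/s.
Step 2 — Component impedances:
  R: Z = R = 154 Ω
  C: Z = 1/(jωC) = -j/(ω·C) = 0 - j5.17 Ω
Step 3 — Series combination: Z_total = R + C = 154 - j5.17 Ω = 154.1∠-1.9° Ω.
Step 4 — Source phasor: V = 10.2∠-175.8° V = -10.17 - j0.747 V.
Step 5 — Current: I = V / Z = -0.06582 - j0.00706 A = 0.0662∠-173.9° A.
Step 6 — Complex power: S = V·I* = 0.6748 - j0.02265 VA.
Step 7 — Real power: P = Re(S) = 0.6748 W.
Step 8 — Reactive power: Q = Im(S) = -0.02265 VAR.
Step 9 — Apparent power: |S| = 0.6752 VA.
Step 10 — Power factor: PF = P/|S| = 0.9994 (leading).

(a) P = 0.6748 W  (b) Q = -0.02265 VAR  (c) S = 0.6752 VA  (d) PF = 0.9994 (leading)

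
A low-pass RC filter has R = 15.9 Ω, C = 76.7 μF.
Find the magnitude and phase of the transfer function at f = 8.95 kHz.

Step 1 — Angular frequency: ω = 2π·8950 = 5.623e+04 rad/s.
Step 2 — Transfer function: H(jω) = 1/(1 + jωRC).
Step 3 — Denominator: 1 + jωRC = 1 + j·5.623e+04·15.9·7.67e-05 = 1 + j68.58.
Step 4 — H = 0.0002126 - j0.01458.
Step 5 — Magnitude: |H| = 0.01458 (-36.7 dB); phase: φ = -89.2°.

|H| = 0.01458 (-36.7 dB), φ = -89.2°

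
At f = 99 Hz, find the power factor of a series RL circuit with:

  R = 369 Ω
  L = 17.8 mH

Step 1 — Angular frequency: ω = 2π·f = 2π·99 = 622 rad/s.
Step 2 — Component impedances:
  R: Z = R = 369 Ω
  L: Z = jωL = j·622·0.0178 = 0 + j11.07 Ω
Step 3 — Series combination: Z_total = R + L = 369 + j11.07 Ω = 369.2∠1.7° Ω.
Step 4 — Power factor: PF = cos(φ) = Re(Z)/|Z| = 369/369.166 = 0.9996.
Step 5 — Type: Im(Z) = 11.07 ⇒ lagging (phase φ = 1.7°).

PF = 0.9996 (lagging, φ = 1.7°)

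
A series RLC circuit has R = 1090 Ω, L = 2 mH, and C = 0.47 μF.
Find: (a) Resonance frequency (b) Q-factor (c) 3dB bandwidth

Step 1 — Resonance: ω₀ = 1/√(LC) = 1/√(0.002·4.7e-07) = 3.262e+04 rad/s.
Step 2 — f₀ = ω₀/(2π) = 5191 Hz.
Step 3 — Series Q: Q = ω₀L/R = 3.262e+04·0.002/1090 = 0.05985.
Step 4 — Bandwidth: Δω = ω₀/Q = 5.45e+05 rad/s; BW = Δω/(2π) = 8.674e+04 Hz.

(a) f₀ = 5191 Hz  (b) Q = 0.05985  (c) BW = 8.674e+04 Hz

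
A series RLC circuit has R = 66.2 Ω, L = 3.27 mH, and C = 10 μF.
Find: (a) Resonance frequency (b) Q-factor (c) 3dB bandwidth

Step 1 — Resonance condition Im(Z)=0 gives ω₀ = 1/√(LC).
Step 2 — ω₀ = 1/√(0.00327·1e-05) = 5530 rad/s.
Step 3 — f₀ = ω₀/(2π) = 880.1 Hz.
Step 4 — Series Q: Q = ω₀L/R = 5530·0.00327/66.2 = 0.2732.
Step 5 — 3dB bandwidth: Δω = ω₀/Q = 2.024e+04 rad/s; BW = Δω/(2π) = 3222 Hz.

(a) f₀ = 880.1 Hz  (b) Q = 0.2732  (c) BW = 3222 Hz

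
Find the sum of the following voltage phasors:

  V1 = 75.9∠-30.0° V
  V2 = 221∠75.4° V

Step 1 — Convert each phasor to rectangular form:
  V1 = 75.9·(cos(-30.0°) + j·sin(-30.0°)) = 65.73 - j37.95 V
  V2 = 221·(cos(75.4°) + j·sin(75.4°)) = 55.71 + j213.9 V
Step 2 — Sum components: V_total = 121.4 + j175.9 V.
Step 3 — Convert to polar: |V_total| = 213.8 V, ∠V_total = 55.4°.

V_total = 213.8∠55.4° V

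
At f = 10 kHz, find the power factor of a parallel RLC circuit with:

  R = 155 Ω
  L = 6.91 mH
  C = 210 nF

Step 1 — Angular frequency: ω = 2π·f = 2π·1e+04 = 6.283e+04 rad/s.
Step 2 — Component impedances:
  R: Z = R = 155 Ω
  L: Z = jωL = j·6.283e+04·0.00691 = 0 + j434.2 Ω
  C: Z = 1/(jωC) = -j/(ω·C) = 0 - j75.79 Ω
Step 3 — Parallel combination: 1/Z_total = 1/R + 1/L + 1/C; Z_total = 40.26 - j67.97 Ω = 79∠-59.4° Ω.
Step 4 — Power factor: PF = cos(φ) = Re(Z)/|Z| = 40.261/78.996 = 0.5097.
Step 5 — Type: Im(Z) = -67.97 ⇒ leading (phase φ = -59.4°).

PF = 0.5097 (leading, φ = -59.4°)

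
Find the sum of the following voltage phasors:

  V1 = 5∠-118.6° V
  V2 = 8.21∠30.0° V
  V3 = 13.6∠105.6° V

Step 1 — Convert each phasor to rectangular form:
  V1 = 5·(cos(-118.6°) + j·sin(-118.6°)) = -2.393 - j4.39 V
  V2 = 8.21·(cos(30.0°) + j·sin(30.0°)) = 7.11 + j4.105 V
  V3 = 13.6·(cos(105.6°) + j·sin(105.6°)) = -3.657 + j13.1 V
Step 2 — Sum components: V_total = 1.059 + j12.81 V.
Step 3 — Convert to polar: |V_total| = 12.86 V, ∠V_total = 85.3°.

V_total = 12.86∠85.3° V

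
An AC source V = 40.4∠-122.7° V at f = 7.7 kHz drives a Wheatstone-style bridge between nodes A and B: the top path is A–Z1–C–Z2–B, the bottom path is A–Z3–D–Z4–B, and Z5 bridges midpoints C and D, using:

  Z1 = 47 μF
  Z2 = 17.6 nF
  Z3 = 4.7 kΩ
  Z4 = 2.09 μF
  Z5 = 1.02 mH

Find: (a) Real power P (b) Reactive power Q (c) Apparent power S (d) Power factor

Step 1 — Angular frequency: ω = 2π·f = 2π·7700 = 4.838e+04 rad/s.
Step 2 — Component impedances:
  Z1: Z = 1/(jωC) = -j/(ω·C) = 0 - j0.4398 Ω
  Z2: Z = 1/(jωC) = -j/(ω·C) = 0 - j1174 Ω
  Z3: Z = R = 4700 Ω
  Z4: Z = 1/(jωC) = -j/(ω·C) = 0 - j9.89 Ω
  Z5: Z = jωL = j·4.838e+04·0.00102 = 0 + j49.35 Ω
Step 3 — Bridge requires nodal analysis (the Z5 bridge couples midpoints C and D, so the two paths cannot be reduced to a simple series/parallel combination). Setting node B to ground and injecting 1 A at node A, the 3-node admittance system at A, C, D solves to V_A = Z_AB = 0.5452 + j40.38 Ω = 40.39∠89.2° Ω.
Step 4 — Source phasor: V = 40.4∠-122.7° V = -21.83 - j34 V.
Step 5 — Current: I = V / Z = -0.849 + j0.529 A = 1∠148.1° A.
Step 6 — Complex power: S = V·I* = 0.5455 + j40.41 VA.
Step 7 — Real power: P = Re(S) = 0.5455 W.
Step 8 — Reactive power: Q = Im(S) = 40.41 VAR.
Step 9 — Apparent power: |S| = 40.41 VA.
Step 10 — Power factor: PF = P/|S| = 0.0135 (lagging).

(a) P = 0.5455 W  (b) Q = 40.41 VAR  (c) S = 40.41 VA  (d) PF = 0.0135 (lagging)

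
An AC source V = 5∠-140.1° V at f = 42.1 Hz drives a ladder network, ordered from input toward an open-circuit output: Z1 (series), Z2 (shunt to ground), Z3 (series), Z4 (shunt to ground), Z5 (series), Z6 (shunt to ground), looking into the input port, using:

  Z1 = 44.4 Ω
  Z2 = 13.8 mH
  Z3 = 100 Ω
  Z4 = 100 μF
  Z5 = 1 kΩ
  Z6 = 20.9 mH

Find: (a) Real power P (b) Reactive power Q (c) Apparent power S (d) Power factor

Step 1 — Angular frequency: ω = 2π·f = 2π·42.1 = 264.5 rad/s.
Step 2 — Component impedances:
  Z1: Z = R = 44.4 Ω
  Z2: Z = jωL = j·264.5·0.0138 = 0 + j3.65 Ω
  Z3: Z = R = 100 Ω
  Z4: Z = 1/(jωC) = -j/(ω·C) = 0 - j37.8 Ω
  Z5: Z = R = 1000 Ω
  Z6: Z = jωL = j·264.5·0.0209 = 0 + j5.529 Ω
Step 3 — Ladder network (open output): work backward from the far end, alternating series and parallel combinations. Z_in = 44.52 + j3.69 Ω = 44.67∠4.7° Ω.
Step 4 — Source phasor: V = 5∠-140.1° V = -3.836 - j3.207 V.
Step 5 — Current: I = V / Z = -0.09151 - j0.06446 A = 0.1119∠-144.8° A.
Step 6 — Complex power: S = V·I* = 0.5577 + j0.04623 VA.
Step 7 — Real power: P = Re(S) = 0.5577 W.
Step 8 — Reactive power: Q = Im(S) = 0.04623 VAR.
Step 9 — Apparent power: |S| = 0.5597 VA.
Step 10 — Power factor: PF = P/|S| = 0.9966 (lagging).

(a) P = 0.5577 W  (b) Q = 0.04623 VAR  (c) S = 0.5597 VA  (d) PF = 0.9966 (lagging)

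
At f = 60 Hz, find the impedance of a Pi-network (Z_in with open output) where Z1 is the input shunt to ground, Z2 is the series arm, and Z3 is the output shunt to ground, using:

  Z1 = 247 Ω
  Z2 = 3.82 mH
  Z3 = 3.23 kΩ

Step 1 — Angular frequency: ω = 2π·f = 2π·60 = 377 rad/s.
Step 2 — Component impedances:
  Z1: Z = R = 247 Ω
  Z2: Z = jωL = j·377·0.00382 = 0 + j1.44 Ω
  Z3: Z = R = 3230 Ω
Step 3 — With open output, the series arm Z2 and the output shunt Z3 appear in series to ground: Z2 + Z3 = 3230 + j1.44 Ω.
Step 4 — Parallel with input shunt Z1: Z_in = Z1 || (Z2 + Z3) = 229.5 + j0.007267 Ω = 229.5∠0.0° Ω.

Z = 229.5 + j0.007267 Ω = 229.5∠0.0° Ω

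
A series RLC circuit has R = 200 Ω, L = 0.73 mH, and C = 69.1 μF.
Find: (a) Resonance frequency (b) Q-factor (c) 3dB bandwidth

Step 1 — Resonance condition Im(Z)=0 gives ω₀ = 1/√(LC).
Step 2 — ω₀ = 1/√(0.00073·6.91e-05) = 4452 rad/s.
Step 3 — f₀ = ω₀/(2π) = 708.6 Hz.
Step 4 — Series Q: Q = ω₀L/R = 4452·0.00073/200 = 0.01625.
Step 5 — 3dB bandwidth: Δω = ω₀/Q = 2.74e+05 rad/s; BW = Δω/(2π) = 4.36e+04 Hz.

(a) f₀ = 708.6 Hz  (b) Q = 0.01625  (c) BW = 4.36e+04 Hz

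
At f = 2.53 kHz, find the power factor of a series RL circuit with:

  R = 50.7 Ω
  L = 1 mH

Step 1 — Angular frequency: ω = 2π·f = 2π·2530 = 1.59e+04 rad/s.
Step 2 — Component impedances:
  R: Z = R = 50.7 Ω
  L: Z = jωL = j·1.59e+04·0.001 = 0 + j15.9 Ω
Step 3 — Series combination: Z_total = R + L = 50.7 + j15.9 Ω = 53.13∠17.4° Ω.
Step 4 — Power factor: PF = cos(φ) = Re(Z)/|Z| = 50.7/53.134 = 0.9542.
Step 5 — Type: Im(Z) = 15.9 ⇒ lagging (phase φ = 17.4°).

PF = 0.9542 (lagging, φ = 17.4°)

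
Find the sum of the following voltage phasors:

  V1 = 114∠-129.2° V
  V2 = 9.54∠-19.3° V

Step 1 — Convert each phasor to rectangular form:
  V1 = 114·(cos(-129.2°) + j·sin(-129.2°)) = -72.05 - j88.34 V
  V2 = 9.54·(cos(-19.3°) + j·sin(-19.3°)) = 9.004 - j3.153 V
Step 2 — Sum components: V_total = -63.05 - j91.5 V.
Step 3 — Convert to polar: |V_total| = 111.1 V, ∠V_total = -124.6°.

V_total = 111.1∠-124.6° V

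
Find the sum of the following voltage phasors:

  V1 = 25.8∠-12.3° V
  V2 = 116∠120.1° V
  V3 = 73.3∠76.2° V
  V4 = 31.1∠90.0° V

Step 1 — Convert each phasor to rectangular form:
  V1 = 25.8·(cos(-12.3°) + j·sin(-12.3°)) = 25.21 - j5.496 V
  V2 = 116·(cos(120.1°) + j·sin(120.1°)) = -58.18 + j100.4 V
  V3 = 73.3·(cos(76.2°) + j·sin(76.2°)) = 17.48 + j71.18 V
  V4 = 31.1·(cos(90.0°) + j·sin(90.0°)) = 0 + j31.1 V
Step 2 — Sum components: V_total = -15.48 + j197.1 V.
Step 3 — Convert to polar: |V_total| = 197.8 V, ∠V_total = 94.5°.

V_total = 197.8∠94.5° V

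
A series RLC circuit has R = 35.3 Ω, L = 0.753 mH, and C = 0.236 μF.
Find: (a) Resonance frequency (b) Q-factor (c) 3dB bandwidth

Step 1 — Resonance condition Im(Z)=0 gives ω₀ = 1/√(LC).
Step 2 — ω₀ = 1/√(0.000753·2.36e-07) = 7.501e+04 rad/s.
Step 3 — f₀ = ω₀/(2π) = 1.194e+04 Hz.
Step 4 — Series Q: Q = ω₀L/R = 7.501e+04·0.000753/35.3 = 1.6.
Step 5 — 3dB bandwidth: Δω = ω₀/Q = 4.688e+04 rad/s; BW = Δω/(2π) = 7461 Hz.

(a) f₀ = 1.194e+04 Hz  (b) Q = 1.6  (c) BW = 7461 Hz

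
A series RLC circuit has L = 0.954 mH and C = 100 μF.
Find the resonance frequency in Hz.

Step 1 — Resonance condition Im(Z)=0 gives ω₀ = 1/√(LC).
Step 2 — ω₀ = 1/√(0.000954·0.0001) = 3238 rad/s.
Step 3 — f₀ = ω₀/(2π) = 515.3 Hz.

f₀ = 515.3 Hz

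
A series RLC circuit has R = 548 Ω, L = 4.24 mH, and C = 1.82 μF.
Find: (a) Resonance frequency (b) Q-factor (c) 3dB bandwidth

Step 1 — Resonance condition Im(Z)=0 gives ω₀ = 1/√(LC).
Step 2 — ω₀ = 1/√(0.00424·1.82e-06) = 1.138e+04 rad/s.
Step 3 — f₀ = ω₀/(2π) = 1812 Hz.
Step 4 — Series Q: Q = ω₀L/R = 1.138e+04·0.00424/548 = 0.08808.
Step 5 — 3dB bandwidth: Δω = ω₀/Q = 1.292e+05 rad/s; BW = Δω/(2π) = 2.057e+04 Hz.

(a) f₀ = 1812 Hz  (b) Q = 0.08808  (c) BW = 2.057e+04 Hz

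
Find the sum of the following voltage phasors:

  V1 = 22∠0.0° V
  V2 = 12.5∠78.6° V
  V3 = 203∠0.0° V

Step 1 — Convert each phasor to rectangular form:
  V1 = 22·(cos(0.0°) + j·sin(0.0°)) = 22 V
  V2 = 12.5·(cos(78.6°) + j·sin(78.6°)) = 2.471 + j12.25 V
  V3 = 203·(cos(0.0°) + j·sin(0.0°)) = 203 V
Step 2 — Sum components: V_total = 227.5 + j12.25 V.
Step 3 — Convert to polar: |V_total| = 227.8 V, ∠V_total = 3.1°.

V_total = 227.8∠3.1° V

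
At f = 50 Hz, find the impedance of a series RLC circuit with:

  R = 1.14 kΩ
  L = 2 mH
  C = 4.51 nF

Step 1 — Angular frequency: ω = 2π·f = 2π·50 = 314.2 rad/s.
Step 2 — Component impedances:
  R: Z = R = 1140 Ω
  L: Z = jωL = j·314.2·0.002 = 0 + j0.6283 Ω
  C: Z = 1/(jωC) = -j/(ω·C) = 0 - j7.058e+05 Ω
Step 3 — Series combination: Z_total = R + L + C = 1140 - j7.058e+05 Ω = 7.058e+05∠-89.9° Ω.

Z = 1140 - j7.058e+05 Ω = 7.058e+05∠-89.9° Ω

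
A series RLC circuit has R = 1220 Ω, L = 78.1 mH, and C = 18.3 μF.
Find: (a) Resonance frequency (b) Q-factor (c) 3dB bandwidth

Step 1 — Resonance: ω₀ = 1/√(LC) = 1/√(0.0781·1.83e-05) = 836.5 rad/s.
Step 2 — f₀ = ω₀/(2π) = 133.1 Hz.
Step 3 — Series Q: Q = ω₀L/R = 836.5·0.0781/1220 = 0.05355.
Step 4 — Bandwidth: Δω = ω₀/Q = 1.562e+04 rad/s; BW = Δω/(2π) = 2486 Hz.

(a) f₀ = 133.1 Hz  (b) Q = 0.05355  (c) BW = 2486 Hz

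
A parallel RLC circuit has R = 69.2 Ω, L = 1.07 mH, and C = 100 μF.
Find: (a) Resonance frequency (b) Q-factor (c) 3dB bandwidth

Step 1 — Resonance: ω₀ = 1/√(LC) = 1/√(0.00107·0.0001) = 3057 rad/s.
Step 2 — f₀ = ω₀/(2π) = 486.6 Hz.
Step 3 — Parallel Q: Q = R/(ω₀L) = 69.2/(3057·0.00107) = 21.16.
Step 4 — Bandwidth: Δω = ω₀/Q = 144.5 rad/s; BW = Δω/(2π) = 23 Hz.

(a) f₀ = 486.6 Hz  (b) Q = 21.16  (c) BW = 23 Hz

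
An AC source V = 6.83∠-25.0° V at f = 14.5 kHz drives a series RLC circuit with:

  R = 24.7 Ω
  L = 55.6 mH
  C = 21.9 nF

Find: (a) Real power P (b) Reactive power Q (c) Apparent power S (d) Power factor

Step 1 — Angular frequency: ω = 2π·f = 2π·1.45e+04 = 9.111e+04 rad/s.
Step 2 — Component impedances:
  R: Z = R = 24.7 Ω
  L: Z = jωL = j·9.111e+04·0.0556 = 0 + j5066 Ω
  C: Z = 1/(jωC) = -j/(ω·C) = 0 - j501.2 Ω
Step 3 — Series combination: Z_total = R + L + C = 24.7 + j4564 Ω = 4564∠89.7° Ω.
Step 4 — Source phasor: V = 6.83∠-25.0° V = 6.19 - j2.886 V.
Step 5 — Current: I = V / Z = -0.000625 - j0.00136 A = 0.001496∠-114.7° A.
Step 6 — Complex power: S = V·I* = 5.531e-05 + j0.01022 VA.
Step 7 — Real power: P = Re(S) = 5.531e-05 W.
Step 8 — Reactive power: Q = Im(S) = 0.01022 VAR.
Step 9 — Apparent power: |S| = 0.01022 VA.
Step 10 — Power factor: PF = P/|S| = 0.005411 (lagging).

(a) P = 5.531e-05 W  (b) Q = 0.01022 VAR  (c) S = 0.01022 VA  (d) PF = 0.005411 (lagging)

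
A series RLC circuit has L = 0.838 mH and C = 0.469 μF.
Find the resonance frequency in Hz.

Step 1 — Resonance condition Im(Z)=0 gives ω₀ = 1/√(LC).
Step 2 — ω₀ = 1/√(0.000838·4.69e-07) = 5.044e+04 rad/s.
Step 3 — f₀ = ω₀/(2π) = 8028 Hz.

f₀ = 8028 Hz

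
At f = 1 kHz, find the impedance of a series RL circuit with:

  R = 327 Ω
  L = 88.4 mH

Step 1 — Angular frequency: ω = 2π·f = 2π·1000 = 6283 rad/s.
Step 2 — Component impedances:
  R: Z = R = 327 Ω
  L: Z = jωL = j·6283·0.0884 = 0 + j555.4 Ω
Step 3 — Series combination: Z_total = R + L = 327 + j555.4 Ω = 644.5∠59.5° Ω.

Z = 327 + j555.4 Ω = 644.5∠59.5° Ω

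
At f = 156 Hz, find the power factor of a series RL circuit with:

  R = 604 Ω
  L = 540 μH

Step 1 — Angular frequency: ω = 2π·f = 2π·156 = 980.2 rad/s.
Step 2 — Component impedances:
  R: Z = R = 604 Ω
  L: Z = jωL = j·980.2·0.00054 = 0 + j0.5293 Ω
Step 3 — Series combination: Z_total = R + L = 604 + j0.5293 Ω = 604∠0.1° Ω.
Step 4 — Power factor: PF = cos(φ) = Re(Z)/|Z| = 604/604 = 1.
Step 5 — Type: Im(Z) = 0.5293 ⇒ lagging (phase φ = 0.1°).

PF = 1 (lagging, φ = 0.1°)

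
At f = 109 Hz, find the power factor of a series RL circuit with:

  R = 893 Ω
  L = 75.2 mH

Step 1 — Angular frequency: ω = 2π·f = 2π·109 = 684.9 rad/s.
Step 2 — Component impedances:
  R: Z = R = 893 Ω
  L: Z = jωL = j·684.9·0.0752 = 0 + j51.5 Ω
Step 3 — Series combination: Z_total = R + L = 893 + j51.5 Ω = 894.5∠3.3° Ω.
Step 4 — Power factor: PF = cos(φ) = Re(Z)/|Z| = 893/894.5 = 0.9983.
Step 5 — Type: Im(Z) = 51.5 ⇒ lagging (phase φ = 3.3°).

PF = 0.9983 (lagging, φ = 3.3°)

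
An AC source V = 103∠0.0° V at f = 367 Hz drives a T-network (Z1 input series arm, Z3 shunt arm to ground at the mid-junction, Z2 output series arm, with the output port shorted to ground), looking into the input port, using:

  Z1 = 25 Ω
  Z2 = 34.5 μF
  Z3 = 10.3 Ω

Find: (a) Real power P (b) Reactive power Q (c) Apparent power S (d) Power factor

Step 1 — Angular frequency: ω = 2π·f = 2π·367 = 2306 rad/s.
Step 2 — Component impedances:
  Z1: Z = R = 25 Ω
  Z2: Z = 1/(jωC) = -j/(ω·C) = 0 - j12.57 Ω
  Z3: Z = R = 10.3 Ω
Step 3 — With the output port shorted to ground, the output series arm Z2 runs from the junction to ground; the shunt arm Z3 also runs from the junction to ground. They appear in parallel: Z3 || Z2 = 6.162 - j5.05 Ω.
Step 4 — Series with input arm Z1: Z_in = Z1 + (Z3 || Z2) = 31.16 - j5.05 Ω = 31.57∠-9.2° Ω.
Step 5 — Source phasor: V = 103∠0.0° V = 103 V.
Step 6 — Current: I = V / Z = 3.221 + j0.5219 A = 3.263∠9.2° A.
Step 7 — Complex power: S = V·I* = 331.7 - j53.75 VA.
Step 8 — Real power: P = Re(S) = 331.7 W.
Step 9 — Reactive power: Q = Im(S) = -53.75 VAR.
Step 10 — Apparent power: |S| = 336.1 VA.
Step 11 — Power factor: PF = P/|S| = 0.9871 (leading).

(a) P = 331.7 W  (b) Q = -53.75 VAR  (c) S = 336.1 VA  (d) PF = 0.9871 (leading)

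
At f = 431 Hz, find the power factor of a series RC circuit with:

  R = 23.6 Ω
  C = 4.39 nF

Step 1 — Angular frequency: ω = 2π·f = 2π·431 = 2708 rad/s.
Step 2 — Component impedances:
  R: Z = R = 23.6 Ω
  C: Z = 1/(jωC) = -j/(ω·C) = 0 - j8.412e+04 Ω
Step 3 — Series combination: Z_total = R + C = 23.6 - j8.412e+04 Ω = 8.412e+04∠-90.0° Ω.
Step 4 — Power factor: PF = cos(φ) = Re(Z)/|Z| = 23.6/8.412e+04 = 0.0002806.
Step 5 — Type: Im(Z) = -8.412e+04 ⇒ leading (phase φ = -90.0°).

PF = 0.0002806 (leading, φ = -90.0°)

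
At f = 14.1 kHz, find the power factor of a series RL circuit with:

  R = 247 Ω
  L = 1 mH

Step 1 — Angular frequency: ω = 2π·f = 2π·1.41e+04 = 8.859e+04 rad/s.
Step 2 — Component impedances:
  R: Z = R = 247 Ω
  L: Z = jωL = j·8.859e+04·0.001 = 0 + j88.59 Ω
Step 3 — Series combination: Z_total = R + L = 247 + j88.59 Ω = 262.4∠19.7° Ω.
Step 4 — Power factor: PF = cos(φ) = Re(Z)/|Z| = 247/262.4 = 0.9413.
Step 5 — Type: Im(Z) = 88.59 ⇒ lagging (phase φ = 19.7°).

PF = 0.9413 (lagging, φ = 19.7°)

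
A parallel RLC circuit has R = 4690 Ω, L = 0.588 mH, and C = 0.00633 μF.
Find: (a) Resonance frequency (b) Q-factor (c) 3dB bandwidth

Step 1 — Resonance: ω₀ = 1/√(LC) = 1/√(0.000588·6.33e-09) = 5.183e+05 rad/s.
Step 2 — f₀ = ω₀/(2π) = 8.25e+04 Hz.
Step 3 — Parallel Q: Q = R/(ω₀L) = 4690/(5.183e+05·0.000588) = 15.39.
Step 4 — Bandwidth: Δω = ω₀/Q = 3.368e+04 rad/s; BW = Δω/(2π) = 5361 Hz.

(a) f₀ = 8.25e+04 Hz  (b) Q = 15.39  (c) BW = 5361 Hz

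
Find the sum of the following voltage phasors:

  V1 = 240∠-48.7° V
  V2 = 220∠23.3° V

Step 1 — Convert each phasor to rectangular form:
  V1 = 240·(cos(-48.7°) + j·sin(-48.7°)) = 158.4 - j180.3 V
  V2 = 220·(cos(23.3°) + j·sin(23.3°)) = 202.1 + j87.02 V
Step 2 — Sum components: V_total = 360.5 - j93.28 V.
Step 3 — Convert to polar: |V_total| = 372.3 V, ∠V_total = -14.5°.

V_total = 372.3∠-14.5° V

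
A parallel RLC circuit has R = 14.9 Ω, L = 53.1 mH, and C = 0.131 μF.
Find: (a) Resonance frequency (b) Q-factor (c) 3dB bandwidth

Step 1 — Resonance: ω₀ = 1/√(LC) = 1/√(0.0531·1.31e-07) = 1.199e+04 rad/s.
Step 2 — f₀ = ω₀/(2π) = 1908 Hz.
Step 3 — Parallel Q: Q = R/(ω₀L) = 14.9/(1.199e+04·0.0531) = 0.0234.
Step 4 — Bandwidth: Δω = ω₀/Q = 5.123e+05 rad/s; BW = Δω/(2π) = 8.154e+04 Hz.

(a) f₀ = 1908 Hz  (b) Q = 0.0234  (c) BW = 8.154e+04 Hz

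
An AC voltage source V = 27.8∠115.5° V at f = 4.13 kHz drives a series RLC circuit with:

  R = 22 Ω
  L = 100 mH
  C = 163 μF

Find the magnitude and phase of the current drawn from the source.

Step 1 — Angular frequency: ω = 2π·f = 2π·4130 = 2.595e+04 rad/s.
Step 2 — Component impedances:
  R: Z = R = 22 Ω
  L: Z = jωL = j·2.595e+04·0.1 = 0 + j2595 Ω
  C: Z = 1/(jωC) = -j/(ω·C) = 0 - j0.2364 Ω
Step 3 — Series combination: Z_total = R + L + C = 22 + j2595 Ω = 2595∠89.5° Ω.
Step 4 — Source phasor: V = 27.8∠115.5° V = -11.97 + j25.09 V.
Step 5 — Ohm's law: I = V / Z_total = (-11.97 + j25.09) / (22 + j2595) = 0.009631 + j0.004694 A.
Step 6 — Convert to polar: |I| = 0.01071 A, ∠I = 26.0°.

I = 0.01071∠26.0° A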